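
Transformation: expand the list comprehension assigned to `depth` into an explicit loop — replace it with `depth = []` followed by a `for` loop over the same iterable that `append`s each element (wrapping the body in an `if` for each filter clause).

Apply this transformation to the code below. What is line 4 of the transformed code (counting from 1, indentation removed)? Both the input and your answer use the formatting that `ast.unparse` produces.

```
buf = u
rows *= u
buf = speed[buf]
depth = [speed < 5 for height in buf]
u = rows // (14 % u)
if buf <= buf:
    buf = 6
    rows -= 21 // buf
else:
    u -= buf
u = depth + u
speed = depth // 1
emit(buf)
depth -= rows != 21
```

Transformed code:
buf = u
rows *= u
buf = speed[buf]
depth = []
for height in buf:
    depth.append(speed < 5)
u = rows // (14 % u)
if buf <= buf:
    buf = 6
    rows -= 21 // buf
else:
    u -= buf
u = depth + u
speed = depth // 1
emit(buf)
depth -= rows != 21

depth = []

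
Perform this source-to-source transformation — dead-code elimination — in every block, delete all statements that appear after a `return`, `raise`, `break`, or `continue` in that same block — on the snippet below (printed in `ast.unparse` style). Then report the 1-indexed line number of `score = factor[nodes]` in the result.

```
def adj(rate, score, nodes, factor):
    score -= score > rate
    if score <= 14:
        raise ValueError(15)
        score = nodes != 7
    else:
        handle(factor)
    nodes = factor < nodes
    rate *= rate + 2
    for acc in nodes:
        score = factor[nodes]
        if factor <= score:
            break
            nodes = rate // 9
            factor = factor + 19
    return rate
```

10

Transformed code:
def adj(rate, score, nodes, factor):
    score -= score > rate
    if score <= 14:
        raise ValueError(15)
    else:
        handle(factor)
    nodes = factor < nodes
    rate *= rate + 2
    for acc in nodes:
        score = factor[nodes]
        if factor <= score:
            break
    return rate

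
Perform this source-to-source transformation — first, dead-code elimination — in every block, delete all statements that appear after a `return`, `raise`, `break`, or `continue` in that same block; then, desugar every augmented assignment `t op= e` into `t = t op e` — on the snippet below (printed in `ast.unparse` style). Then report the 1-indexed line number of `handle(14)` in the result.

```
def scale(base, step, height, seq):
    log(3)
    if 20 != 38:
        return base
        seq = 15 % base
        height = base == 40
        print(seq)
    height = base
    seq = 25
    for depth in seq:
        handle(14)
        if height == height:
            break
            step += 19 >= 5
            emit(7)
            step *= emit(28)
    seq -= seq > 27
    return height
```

8

Transformed code:
def scale(base, step, height, seq):
    log(3)
    if 20 != 38:
        return base
    height = base
    seq = 25
    for depth in seq:
        handle(14)
        if height == height:
            break
    seq = seq - (seq > 27)
    return height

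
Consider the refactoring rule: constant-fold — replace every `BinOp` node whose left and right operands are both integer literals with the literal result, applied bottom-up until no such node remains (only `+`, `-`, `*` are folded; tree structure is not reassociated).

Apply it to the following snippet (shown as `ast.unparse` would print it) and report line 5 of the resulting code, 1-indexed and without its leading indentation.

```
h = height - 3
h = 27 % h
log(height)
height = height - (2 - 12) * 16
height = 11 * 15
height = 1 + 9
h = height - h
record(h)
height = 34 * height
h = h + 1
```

height = 165

Transformed code:
h = height - 3
h = 27 % h
log(height)
height = height - -160
height = 165
height = 10
h = height - h
record(h)
height = 34 * height
h = h + 1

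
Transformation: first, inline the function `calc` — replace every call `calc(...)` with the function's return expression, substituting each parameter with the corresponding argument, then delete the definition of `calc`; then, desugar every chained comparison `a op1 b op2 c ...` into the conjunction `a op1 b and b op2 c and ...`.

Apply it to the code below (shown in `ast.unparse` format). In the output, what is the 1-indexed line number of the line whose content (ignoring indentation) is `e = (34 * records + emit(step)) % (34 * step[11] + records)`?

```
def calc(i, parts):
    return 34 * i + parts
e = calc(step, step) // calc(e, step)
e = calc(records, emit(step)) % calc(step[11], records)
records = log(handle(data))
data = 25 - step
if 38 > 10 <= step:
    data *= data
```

Transformed code:
e = (34 * step + step) // (34 * e + step)
e = (34 * records + emit(step)) % (34 * step[11] + records)
records = log(handle(data))
data = 25 - step
if 38 > 10 and 10 <= step:
    data *= data

2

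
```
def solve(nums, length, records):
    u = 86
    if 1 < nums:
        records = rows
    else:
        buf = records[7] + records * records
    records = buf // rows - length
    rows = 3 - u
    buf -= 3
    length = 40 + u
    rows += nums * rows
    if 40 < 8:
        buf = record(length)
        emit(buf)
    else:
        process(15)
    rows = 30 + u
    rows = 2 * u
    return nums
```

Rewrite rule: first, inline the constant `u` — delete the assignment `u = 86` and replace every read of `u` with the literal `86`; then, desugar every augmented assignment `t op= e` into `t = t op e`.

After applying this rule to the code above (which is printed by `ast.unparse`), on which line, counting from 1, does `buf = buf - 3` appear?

Transformed code:
def solve(nums, length, records):
    if 1 < nums:
        records = rows
    else:
        buf = records[7] + records * records
    records = buf // rows - length
    rows = 3 - 86
    buf = buf - 3
    length = 40 + 86
    rows = rows + nums * rows
    if 40 < 8:
        buf = record(length)
        emit(buf)
    else:
        process(15)
    rows = 30 + 86
    rows = 2 * 86
    return nums

8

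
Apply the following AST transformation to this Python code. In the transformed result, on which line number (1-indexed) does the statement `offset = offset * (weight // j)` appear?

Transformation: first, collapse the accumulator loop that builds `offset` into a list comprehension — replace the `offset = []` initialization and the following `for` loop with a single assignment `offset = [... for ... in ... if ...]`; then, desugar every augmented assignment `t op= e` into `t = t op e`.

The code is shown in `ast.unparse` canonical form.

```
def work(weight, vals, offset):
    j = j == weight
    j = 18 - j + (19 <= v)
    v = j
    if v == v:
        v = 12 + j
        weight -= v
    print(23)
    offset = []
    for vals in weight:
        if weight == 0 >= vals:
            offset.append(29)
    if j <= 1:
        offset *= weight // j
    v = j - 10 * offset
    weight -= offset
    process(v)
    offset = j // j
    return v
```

11

Transformed code:
def work(weight, vals, offset):
    j = j == weight
    j = 18 - j + (19 <= v)
    v = j
    if v == v:
        v = 12 + j
        weight = weight - v
    print(23)
    offset = [29 for vals in weight if weight == 0 >= vals]
    if j <= 1:
        offset = offset * (weight // j)
    v = j - 10 * offset
    weight = weight - offset
    process(v)
    offset = j // j
    return v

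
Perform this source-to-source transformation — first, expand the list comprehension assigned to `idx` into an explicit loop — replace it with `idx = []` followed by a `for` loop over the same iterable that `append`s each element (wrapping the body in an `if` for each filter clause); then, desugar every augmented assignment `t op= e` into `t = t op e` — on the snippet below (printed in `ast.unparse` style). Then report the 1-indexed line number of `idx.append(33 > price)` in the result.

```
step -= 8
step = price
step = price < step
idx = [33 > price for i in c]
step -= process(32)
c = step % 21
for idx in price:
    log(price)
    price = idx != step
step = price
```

6

Transformed code:
step = step - 8
step = price
step = price < step
idx = []
for i in c:
    idx.append(33 > price)
step = step - process(32)
c = step % 21
for idx in price:
    log(price)
    price = idx != step
step = price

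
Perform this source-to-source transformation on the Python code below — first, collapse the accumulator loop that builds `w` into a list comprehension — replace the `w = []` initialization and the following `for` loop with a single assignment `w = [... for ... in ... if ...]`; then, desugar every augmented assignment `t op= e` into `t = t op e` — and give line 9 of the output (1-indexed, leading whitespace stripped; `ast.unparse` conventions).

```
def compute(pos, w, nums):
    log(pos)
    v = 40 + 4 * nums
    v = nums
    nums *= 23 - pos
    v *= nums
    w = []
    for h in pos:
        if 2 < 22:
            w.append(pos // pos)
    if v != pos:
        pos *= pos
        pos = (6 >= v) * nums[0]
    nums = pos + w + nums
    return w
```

Transformed code:
def compute(pos, w, nums):
    log(pos)
    v = 40 + 4 * nums
    v = nums
    nums = nums * (23 - pos)
    v = v * nums
    w = [pos // pos for h in pos if 2 < 22]
    if v != pos:
        pos = pos * pos
        pos = (6 >= v) * nums[0]
    nums = pos + w + nums
    return w

pos = pos * pos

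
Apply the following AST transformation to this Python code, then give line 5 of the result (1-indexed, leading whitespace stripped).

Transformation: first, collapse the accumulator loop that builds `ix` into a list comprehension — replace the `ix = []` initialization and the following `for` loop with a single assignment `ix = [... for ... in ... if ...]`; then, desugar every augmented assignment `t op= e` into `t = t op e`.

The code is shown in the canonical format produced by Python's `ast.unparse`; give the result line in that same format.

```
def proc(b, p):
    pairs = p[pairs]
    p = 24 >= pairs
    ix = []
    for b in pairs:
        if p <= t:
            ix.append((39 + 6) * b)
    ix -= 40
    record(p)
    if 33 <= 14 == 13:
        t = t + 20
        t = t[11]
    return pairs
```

ix = ix - 40

Transformed code:
def proc(b, p):
    pairs = p[pairs]
    p = 24 >= pairs
    ix = [(39 + 6) * b for b in pairs if p <= t]
    ix = ix - 40
    record(p)
    if 33 <= 14 == 13:
        t = t + 20
        t = t[11]
    return pairs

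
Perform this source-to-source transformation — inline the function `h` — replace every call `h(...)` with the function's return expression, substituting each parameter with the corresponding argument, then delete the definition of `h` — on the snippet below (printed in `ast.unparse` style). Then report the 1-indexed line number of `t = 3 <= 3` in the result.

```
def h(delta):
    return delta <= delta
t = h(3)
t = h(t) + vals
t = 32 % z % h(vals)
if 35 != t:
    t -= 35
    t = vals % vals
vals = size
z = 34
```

Transformed code:
t = 3 <= 3
t = (t <= t) + vals
t = 32 % z % (vals <= vals)
if 35 != t:
    t -= 35
    t = vals % vals
vals = size
z = 34

1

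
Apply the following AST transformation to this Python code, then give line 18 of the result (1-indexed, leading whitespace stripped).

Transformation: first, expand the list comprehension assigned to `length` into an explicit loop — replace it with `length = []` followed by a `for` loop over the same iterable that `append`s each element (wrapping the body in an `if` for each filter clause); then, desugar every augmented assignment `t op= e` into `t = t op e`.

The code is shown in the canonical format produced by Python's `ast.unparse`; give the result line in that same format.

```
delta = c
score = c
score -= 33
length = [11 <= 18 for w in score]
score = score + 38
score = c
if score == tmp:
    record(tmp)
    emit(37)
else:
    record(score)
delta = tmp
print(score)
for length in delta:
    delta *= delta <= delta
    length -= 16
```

Transformed code:
delta = c
score = c
score = score - 33
length = []
for w in score:
    length.append(11 <= 18)
score = score + 38
score = c
if score == tmp:
    record(tmp)
    emit(37)
else:
    record(score)
delta = tmp
print(score)
for length in delta:
    delta = delta * (delta <= delta)
    length = length - 16

length = length - 16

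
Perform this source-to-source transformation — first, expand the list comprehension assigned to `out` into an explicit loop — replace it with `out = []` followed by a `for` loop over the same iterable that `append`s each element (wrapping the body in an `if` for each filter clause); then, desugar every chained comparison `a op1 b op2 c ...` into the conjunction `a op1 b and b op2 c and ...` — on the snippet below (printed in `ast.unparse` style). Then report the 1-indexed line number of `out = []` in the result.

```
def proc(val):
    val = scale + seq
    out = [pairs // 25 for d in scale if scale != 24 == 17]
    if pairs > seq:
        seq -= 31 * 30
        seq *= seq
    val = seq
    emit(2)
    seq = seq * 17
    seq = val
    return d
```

Transformed code:
def proc(val):
    val = scale + seq
    out = []
    for d in scale:
        if scale != 24 and 24 == 17:
            out.append(pairs // 25)
    if pairs > seq:
        seq -= 31 * 30
        seq *= seq
    val = seq
    emit(2)
    seq = seq * 17
    seq = val
    return d

3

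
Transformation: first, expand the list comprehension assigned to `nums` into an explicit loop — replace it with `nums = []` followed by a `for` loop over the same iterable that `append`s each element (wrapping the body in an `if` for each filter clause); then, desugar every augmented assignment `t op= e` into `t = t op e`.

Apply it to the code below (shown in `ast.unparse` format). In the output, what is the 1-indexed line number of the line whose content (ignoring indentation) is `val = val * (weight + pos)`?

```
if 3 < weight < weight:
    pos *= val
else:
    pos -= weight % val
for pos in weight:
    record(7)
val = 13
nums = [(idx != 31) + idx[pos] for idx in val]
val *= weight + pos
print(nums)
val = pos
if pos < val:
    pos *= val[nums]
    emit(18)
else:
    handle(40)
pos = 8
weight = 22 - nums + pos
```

Transformed code:
if 3 < weight < weight:
    pos = pos * val
else:
    pos = pos - weight % val
for pos in weight:
    record(7)
val = 13
nums = []
for idx in val:
    nums.append((idx != 31) + idx[pos])
val = val * (weight + pos)
print(nums)
val = pos
if pos < val:
    pos = pos * val[nums]
    emit(18)
else:
    handle(40)
pos = 8
weight = 22 - nums + pos

11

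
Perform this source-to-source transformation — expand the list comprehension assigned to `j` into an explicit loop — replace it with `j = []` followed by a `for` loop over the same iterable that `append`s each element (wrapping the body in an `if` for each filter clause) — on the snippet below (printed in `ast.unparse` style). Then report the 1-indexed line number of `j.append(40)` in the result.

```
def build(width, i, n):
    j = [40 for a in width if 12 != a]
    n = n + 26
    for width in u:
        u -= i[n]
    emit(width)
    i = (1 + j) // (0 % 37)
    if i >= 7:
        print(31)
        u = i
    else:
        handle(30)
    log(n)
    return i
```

Transformed code:
def build(width, i, n):
    j = []
    for a in width:
        if 12 != a:
            j.append(40)
    n = n + 26
    for width in u:
        u -= i[n]
    emit(width)
    i = (1 + j) // (0 % 37)
    if i >= 7:
        print(31)
        u = i
    else:
        handle(30)
    log(n)
    return i

5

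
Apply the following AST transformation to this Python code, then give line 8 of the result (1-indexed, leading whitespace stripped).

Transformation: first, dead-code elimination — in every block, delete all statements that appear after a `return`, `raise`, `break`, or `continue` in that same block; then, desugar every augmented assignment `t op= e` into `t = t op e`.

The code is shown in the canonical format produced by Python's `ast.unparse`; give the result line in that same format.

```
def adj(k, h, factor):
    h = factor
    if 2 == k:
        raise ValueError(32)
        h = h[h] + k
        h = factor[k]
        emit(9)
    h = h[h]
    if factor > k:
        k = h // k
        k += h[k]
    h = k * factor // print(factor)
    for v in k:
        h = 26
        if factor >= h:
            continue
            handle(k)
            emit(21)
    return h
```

k = k + h[k]

Transformed code:
def adj(k, h, factor):
    h = factor
    if 2 == k:
        raise ValueError(32)
    h = h[h]
    if factor > k:
        k = h // k
        k = k + h[k]
    h = k * factor // print(factor)
    for v in k:
        h = 26
        if factor >= h:
            continue
    return h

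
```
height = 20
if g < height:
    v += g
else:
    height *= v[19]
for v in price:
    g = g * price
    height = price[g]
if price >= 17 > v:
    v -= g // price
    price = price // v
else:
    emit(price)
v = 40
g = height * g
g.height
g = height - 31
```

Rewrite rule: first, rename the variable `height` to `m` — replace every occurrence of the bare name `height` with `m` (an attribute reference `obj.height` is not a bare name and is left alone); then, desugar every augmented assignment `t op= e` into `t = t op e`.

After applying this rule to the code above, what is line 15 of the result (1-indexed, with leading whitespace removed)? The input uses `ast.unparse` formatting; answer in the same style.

Transformed code:
m = 20
if g < m:
    v = v + g
else:
    m = m * v[19]
for v in price:
    g = g * price
    m = price[g]
if price >= 17 > v:
    v = v - g // price
    price = price // v
else:
    emit(price)
v = 40
g = m * g
g.height
g = m - 31

g = m * g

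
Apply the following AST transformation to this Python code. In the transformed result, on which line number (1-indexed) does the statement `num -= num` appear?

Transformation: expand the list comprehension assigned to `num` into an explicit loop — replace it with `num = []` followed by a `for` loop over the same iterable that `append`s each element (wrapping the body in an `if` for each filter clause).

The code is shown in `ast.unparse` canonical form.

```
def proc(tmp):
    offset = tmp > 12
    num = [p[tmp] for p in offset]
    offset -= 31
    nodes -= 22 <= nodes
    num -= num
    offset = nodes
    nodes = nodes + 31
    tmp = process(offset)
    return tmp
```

8

Transformed code:
def proc(tmp):
    offset = tmp > 12
    num = []
    for p in offset:
        num.append(p[tmp])
    offset -= 31
    nodes -= 22 <= nodes
    num -= num
    offset = nodes
    nodes = nodes + 31
    tmp = process(offset)
    return tmp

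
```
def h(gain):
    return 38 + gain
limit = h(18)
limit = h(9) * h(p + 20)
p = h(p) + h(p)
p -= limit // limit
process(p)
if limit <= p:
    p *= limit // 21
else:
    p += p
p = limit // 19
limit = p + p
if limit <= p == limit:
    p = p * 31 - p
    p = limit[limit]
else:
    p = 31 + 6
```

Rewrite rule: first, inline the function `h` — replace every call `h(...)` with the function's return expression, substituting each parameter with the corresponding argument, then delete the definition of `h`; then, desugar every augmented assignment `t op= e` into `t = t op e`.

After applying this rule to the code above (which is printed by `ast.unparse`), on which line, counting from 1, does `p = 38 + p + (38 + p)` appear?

Transformed code:
limit = 38 + 18
limit = (38 + 9) * (38 + (p + 20))
p = 38 + p + (38 + p)
p = p - limit // limit
process(p)
if limit <= p:
    p = p * (limit // 21)
else:
    p = p + p
p = limit // 19
limit = p + p
if limit <= p == limit:
    p = p * 31 - p
    p = limit[limit]
else:
    p = 31 + 6

3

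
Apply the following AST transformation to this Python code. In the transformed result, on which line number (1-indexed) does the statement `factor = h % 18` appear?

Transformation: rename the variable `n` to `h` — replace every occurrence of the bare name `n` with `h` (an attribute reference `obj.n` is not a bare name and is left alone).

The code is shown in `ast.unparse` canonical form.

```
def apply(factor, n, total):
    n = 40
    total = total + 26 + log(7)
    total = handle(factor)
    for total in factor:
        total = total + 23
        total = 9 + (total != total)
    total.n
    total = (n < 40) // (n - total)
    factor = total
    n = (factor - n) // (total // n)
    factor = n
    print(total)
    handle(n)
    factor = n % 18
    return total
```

15

Transformed code:
def apply(factor, h, total):
    h = 40
    total = total + 26 + log(7)
    total = handle(factor)
    for total in factor:
        total = total + 23
        total = 9 + (total != total)
    total.n
    total = (h < 40) // (h - total)
    factor = total
    h = (factor - h) // (total // h)
    factor = h
    print(total)
    handle(h)
    factor = h % 18
    return total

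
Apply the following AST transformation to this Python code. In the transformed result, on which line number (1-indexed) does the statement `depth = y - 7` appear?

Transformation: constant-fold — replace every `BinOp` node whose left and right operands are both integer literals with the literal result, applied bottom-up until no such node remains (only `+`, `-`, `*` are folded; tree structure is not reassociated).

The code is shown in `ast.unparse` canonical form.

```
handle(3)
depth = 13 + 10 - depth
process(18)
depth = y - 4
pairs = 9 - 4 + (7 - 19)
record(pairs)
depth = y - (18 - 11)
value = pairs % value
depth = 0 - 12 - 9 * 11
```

7

Transformed code:
handle(3)
depth = 23 - depth
process(18)
depth = y - 4
pairs = -7
record(pairs)
depth = y - 7
value = pairs % value
depth = -111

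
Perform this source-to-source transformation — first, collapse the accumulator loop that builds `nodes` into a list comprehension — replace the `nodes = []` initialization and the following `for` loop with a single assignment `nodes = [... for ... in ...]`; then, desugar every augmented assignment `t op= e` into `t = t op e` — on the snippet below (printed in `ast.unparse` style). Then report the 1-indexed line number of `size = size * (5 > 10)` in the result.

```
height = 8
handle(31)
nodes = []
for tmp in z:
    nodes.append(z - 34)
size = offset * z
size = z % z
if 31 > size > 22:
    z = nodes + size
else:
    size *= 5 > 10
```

Transformed code:
height = 8
handle(31)
nodes = [z - 34 for tmp in z]
size = offset * z
size = z % z
if 31 > size > 22:
    z = nodes + size
else:
    size = size * (5 > 10)

9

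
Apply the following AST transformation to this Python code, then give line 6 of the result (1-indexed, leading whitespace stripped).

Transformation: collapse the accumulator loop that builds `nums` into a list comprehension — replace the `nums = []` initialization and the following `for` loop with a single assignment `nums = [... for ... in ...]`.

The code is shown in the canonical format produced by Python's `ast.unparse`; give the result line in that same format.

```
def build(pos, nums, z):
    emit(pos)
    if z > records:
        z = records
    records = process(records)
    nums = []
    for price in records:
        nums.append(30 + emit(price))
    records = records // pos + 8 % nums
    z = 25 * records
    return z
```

nums = [30 + emit(price) for price in records]

Transformed code:
def build(pos, nums, z):
    emit(pos)
    if z > records:
        z = records
    records = process(records)
    nums = [30 + emit(price) for price in records]
    records = records // pos + 8 % nums
    z = 25 * records
    return z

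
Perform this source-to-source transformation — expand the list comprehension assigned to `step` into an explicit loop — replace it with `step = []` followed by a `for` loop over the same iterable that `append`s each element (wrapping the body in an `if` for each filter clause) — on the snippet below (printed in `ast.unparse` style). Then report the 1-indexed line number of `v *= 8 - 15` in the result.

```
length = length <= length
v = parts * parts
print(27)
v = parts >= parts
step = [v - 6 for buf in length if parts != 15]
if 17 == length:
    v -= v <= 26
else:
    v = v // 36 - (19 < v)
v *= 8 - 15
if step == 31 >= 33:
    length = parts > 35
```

13

Transformed code:
length = length <= length
v = parts * parts
print(27)
v = parts >= parts
step = []
for buf in length:
    if parts != 15:
        step.append(v - 6)
if 17 == length:
    v -= v <= 26
else:
    v = v // 36 - (19 < v)
v *= 8 - 15
if step == 31 >= 33:
    length = parts > 35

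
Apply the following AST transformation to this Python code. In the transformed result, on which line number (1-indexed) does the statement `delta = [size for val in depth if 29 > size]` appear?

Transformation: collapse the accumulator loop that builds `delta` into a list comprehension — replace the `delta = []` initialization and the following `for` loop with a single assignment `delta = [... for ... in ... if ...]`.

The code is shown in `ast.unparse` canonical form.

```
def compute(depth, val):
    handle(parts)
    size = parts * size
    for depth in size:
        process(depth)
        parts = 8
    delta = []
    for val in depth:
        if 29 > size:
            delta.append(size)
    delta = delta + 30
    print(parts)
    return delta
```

7

Transformed code:
def compute(depth, val):
    handle(parts)
    size = parts * size
    for depth in size:
        process(depth)
        parts = 8
    delta = [size for val in depth if 29 > size]
    delta = delta + 30
    print(parts)
    return delta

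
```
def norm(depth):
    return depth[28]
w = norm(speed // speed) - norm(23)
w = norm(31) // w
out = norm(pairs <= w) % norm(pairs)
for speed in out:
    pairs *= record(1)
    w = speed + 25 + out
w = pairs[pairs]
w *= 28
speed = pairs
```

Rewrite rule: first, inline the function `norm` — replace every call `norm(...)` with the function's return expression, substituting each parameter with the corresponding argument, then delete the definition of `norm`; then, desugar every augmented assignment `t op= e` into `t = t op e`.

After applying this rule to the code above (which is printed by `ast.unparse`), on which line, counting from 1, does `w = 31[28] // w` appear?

Transformed code:
w = (speed // speed)[28] - 23[28]
w = 31[28] // w
out = (pairs <= w)[28] % pairs[28]
for speed in out:
    pairs = pairs * record(1)
    w = speed + 25 + out
w = pairs[pairs]
w = w * 28
speed = pairs

2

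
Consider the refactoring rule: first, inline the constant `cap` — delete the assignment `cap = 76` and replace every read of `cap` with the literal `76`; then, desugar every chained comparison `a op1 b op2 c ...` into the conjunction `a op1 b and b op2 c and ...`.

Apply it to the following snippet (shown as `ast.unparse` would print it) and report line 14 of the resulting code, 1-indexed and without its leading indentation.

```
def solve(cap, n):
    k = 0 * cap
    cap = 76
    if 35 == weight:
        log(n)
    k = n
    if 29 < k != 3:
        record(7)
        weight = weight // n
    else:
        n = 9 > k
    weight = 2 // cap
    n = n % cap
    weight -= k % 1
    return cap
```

Transformed code:
def solve(cap, n):
    k = 0 * 76
    if 35 == weight:
        log(n)
    k = n
    if 29 < k and k != 3:
        record(7)
        weight = weight // n
    else:
        n = 9 > k
    weight = 2 // 76
    n = n % 76
    weight -= k % 1
    return 76

return 76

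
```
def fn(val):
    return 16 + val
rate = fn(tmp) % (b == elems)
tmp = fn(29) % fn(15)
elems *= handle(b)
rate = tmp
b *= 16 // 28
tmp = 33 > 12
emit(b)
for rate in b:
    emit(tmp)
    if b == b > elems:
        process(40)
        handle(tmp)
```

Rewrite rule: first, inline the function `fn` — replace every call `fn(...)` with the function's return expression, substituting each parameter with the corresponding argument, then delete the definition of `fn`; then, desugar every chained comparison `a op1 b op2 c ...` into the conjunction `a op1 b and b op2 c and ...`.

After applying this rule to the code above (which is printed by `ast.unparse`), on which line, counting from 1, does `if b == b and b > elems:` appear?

Transformed code:
rate = (16 + tmp) % (b == elems)
tmp = (16 + 29) % (16 + 15)
elems *= handle(b)
rate = tmp
b *= 16 // 28
tmp = 33 > 12
emit(b)
for rate in b:
    emit(tmp)
    if b == b and b > elems:
        process(40)
        handle(tmp)

10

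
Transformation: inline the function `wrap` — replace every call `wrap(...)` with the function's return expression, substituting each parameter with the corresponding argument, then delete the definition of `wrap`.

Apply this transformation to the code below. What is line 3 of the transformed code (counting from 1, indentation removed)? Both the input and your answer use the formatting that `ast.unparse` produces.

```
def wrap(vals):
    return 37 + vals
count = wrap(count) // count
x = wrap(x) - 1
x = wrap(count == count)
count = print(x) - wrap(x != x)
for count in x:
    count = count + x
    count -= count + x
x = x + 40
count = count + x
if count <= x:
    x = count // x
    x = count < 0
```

x = 37 + (count == count)

Transformed code:
count = (37 + count) // count
x = 37 + x - 1
x = 37 + (count == count)
count = print(x) - (37 + (x != x))
for count in x:
    count = count + x
    count -= count + x
x = x + 40
count = count + x
if count <= x:
    x = count // x
    x = count < 0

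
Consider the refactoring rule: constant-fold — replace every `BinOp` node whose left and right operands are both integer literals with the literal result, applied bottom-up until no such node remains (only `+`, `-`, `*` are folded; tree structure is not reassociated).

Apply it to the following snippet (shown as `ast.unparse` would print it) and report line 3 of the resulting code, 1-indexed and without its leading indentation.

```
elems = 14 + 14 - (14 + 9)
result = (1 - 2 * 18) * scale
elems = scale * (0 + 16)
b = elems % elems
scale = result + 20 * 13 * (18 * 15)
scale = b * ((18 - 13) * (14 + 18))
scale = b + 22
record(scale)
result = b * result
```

Transformed code:
elems = 5
result = -35 * scale
elems = scale * 16
b = elems % elems
scale = result + 70200
scale = b * 160
scale = b + 22
record(scale)
result = b * result

elems = scale * 16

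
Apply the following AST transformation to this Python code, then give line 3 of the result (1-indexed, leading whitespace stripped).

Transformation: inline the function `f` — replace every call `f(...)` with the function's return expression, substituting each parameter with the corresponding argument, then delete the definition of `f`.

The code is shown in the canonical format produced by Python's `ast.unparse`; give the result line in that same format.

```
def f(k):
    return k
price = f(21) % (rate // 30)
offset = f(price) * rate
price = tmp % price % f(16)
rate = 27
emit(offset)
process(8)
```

price = tmp % price % 16

Transformed code:
price = 21 % (rate // 30)
offset = price * rate
price = tmp % price % 16
rate = 27
emit(offset)
process(8)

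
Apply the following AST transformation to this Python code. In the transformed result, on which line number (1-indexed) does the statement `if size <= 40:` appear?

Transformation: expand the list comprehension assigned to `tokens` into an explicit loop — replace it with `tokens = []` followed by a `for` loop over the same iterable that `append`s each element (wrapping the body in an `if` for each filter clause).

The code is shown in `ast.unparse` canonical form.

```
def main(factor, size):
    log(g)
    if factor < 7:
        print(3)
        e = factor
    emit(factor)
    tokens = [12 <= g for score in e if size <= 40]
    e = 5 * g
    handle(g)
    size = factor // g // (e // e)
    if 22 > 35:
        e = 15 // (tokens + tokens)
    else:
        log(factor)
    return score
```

Transformed code:
def main(factor, size):
    log(g)
    if factor < 7:
        print(3)
        e = factor
    emit(factor)
    tokens = []
    for score in e:
        if size <= 40:
            tokens.append(12 <= g)
    e = 5 * g
    handle(g)
    size = factor // g // (e // e)
    if 22 > 35:
        e = 15 // (tokens + tokens)
    else:
        log(factor)
    return score

9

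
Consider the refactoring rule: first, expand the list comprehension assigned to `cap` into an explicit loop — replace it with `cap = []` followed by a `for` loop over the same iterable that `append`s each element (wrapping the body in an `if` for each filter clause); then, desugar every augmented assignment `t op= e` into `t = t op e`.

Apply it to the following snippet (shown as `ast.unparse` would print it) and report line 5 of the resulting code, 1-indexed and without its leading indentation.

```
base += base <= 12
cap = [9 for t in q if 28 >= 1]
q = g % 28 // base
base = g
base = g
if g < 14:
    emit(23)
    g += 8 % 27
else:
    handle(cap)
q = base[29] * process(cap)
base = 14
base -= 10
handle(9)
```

Transformed code:
base = base + (base <= 12)
cap = []
for t in q:
    if 28 >= 1:
        cap.append(9)
q = g % 28 // base
base = g
base = g
if g < 14:
    emit(23)
    g = g + 8 % 27
else:
    handle(cap)
q = base[29] * process(cap)
base = 14
base = base - 10
handle(9)

cap.append(9)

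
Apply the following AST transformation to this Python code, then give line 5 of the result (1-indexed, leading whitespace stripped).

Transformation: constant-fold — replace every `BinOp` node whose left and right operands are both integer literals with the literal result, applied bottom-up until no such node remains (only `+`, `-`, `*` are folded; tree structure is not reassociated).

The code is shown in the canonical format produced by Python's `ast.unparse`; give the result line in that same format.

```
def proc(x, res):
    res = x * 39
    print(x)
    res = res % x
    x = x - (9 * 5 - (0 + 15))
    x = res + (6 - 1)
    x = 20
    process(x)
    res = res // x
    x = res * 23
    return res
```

Transformed code:
def proc(x, res):
    res = x * 39
    print(x)
    res = res % x
    x = x - 30
    x = res + 5
    x = 20
    process(x)
    res = res // x
    x = res * 23
    return res

x = x - 30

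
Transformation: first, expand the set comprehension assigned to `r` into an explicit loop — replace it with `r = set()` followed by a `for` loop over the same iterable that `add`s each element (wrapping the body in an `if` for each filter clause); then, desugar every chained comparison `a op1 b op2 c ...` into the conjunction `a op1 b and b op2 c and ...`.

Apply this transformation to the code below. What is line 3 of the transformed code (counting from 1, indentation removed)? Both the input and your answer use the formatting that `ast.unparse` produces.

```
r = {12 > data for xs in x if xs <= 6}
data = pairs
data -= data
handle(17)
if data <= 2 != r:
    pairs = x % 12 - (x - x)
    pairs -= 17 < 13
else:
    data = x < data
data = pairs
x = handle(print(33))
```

if xs <= 6:

Transformed code:
r = set()
for xs in x:
    if xs <= 6:
        r.add(12 > data)
data = pairs
data -= data
handle(17)
if data <= 2 and 2 != r:
    pairs = x % 12 - (x - x)
    pairs -= 17 < 13
else:
    data = x < data
data = pairs
x = handle(print(33))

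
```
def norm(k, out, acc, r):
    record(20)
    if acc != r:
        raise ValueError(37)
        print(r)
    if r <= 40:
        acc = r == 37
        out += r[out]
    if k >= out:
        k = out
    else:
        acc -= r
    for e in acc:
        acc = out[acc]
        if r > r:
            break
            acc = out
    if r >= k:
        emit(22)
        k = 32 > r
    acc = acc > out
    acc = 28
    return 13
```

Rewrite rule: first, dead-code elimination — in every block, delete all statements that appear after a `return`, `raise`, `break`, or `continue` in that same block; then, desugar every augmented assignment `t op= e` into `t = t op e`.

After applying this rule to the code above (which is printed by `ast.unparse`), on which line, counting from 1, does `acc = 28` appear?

20

Transformed code:
def norm(k, out, acc, r):
    record(20)
    if acc != r:
        raise ValueError(37)
    if r <= 40:
        acc = r == 37
        out = out + r[out]
    if k >= out:
        k = out
    else:
        acc = acc - r
    for e in acc:
        acc = out[acc]
        if r > r:
            break
    if r >= k:
        emit(22)
        k = 32 > r
    acc = acc > out
    acc = 28
    return 13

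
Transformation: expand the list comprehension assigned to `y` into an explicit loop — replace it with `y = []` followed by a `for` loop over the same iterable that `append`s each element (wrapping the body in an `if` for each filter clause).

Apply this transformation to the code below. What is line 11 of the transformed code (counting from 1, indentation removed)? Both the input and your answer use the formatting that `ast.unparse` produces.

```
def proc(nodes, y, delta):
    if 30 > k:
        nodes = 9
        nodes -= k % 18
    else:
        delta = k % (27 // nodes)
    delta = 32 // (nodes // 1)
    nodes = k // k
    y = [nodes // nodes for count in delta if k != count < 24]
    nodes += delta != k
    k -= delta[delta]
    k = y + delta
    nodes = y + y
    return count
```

Transformed code:
def proc(nodes, y, delta):
    if 30 > k:
        nodes = 9
        nodes -= k % 18
    else:
        delta = k % (27 // nodes)
    delta = 32 // (nodes // 1)
    nodes = k // k
    y = []
    for count in delta:
        if k != count < 24:
            y.append(nodes // nodes)
    nodes += delta != k
    k -= delta[delta]
    k = y + delta
    nodes = y + y
    return count

if k != count < 24:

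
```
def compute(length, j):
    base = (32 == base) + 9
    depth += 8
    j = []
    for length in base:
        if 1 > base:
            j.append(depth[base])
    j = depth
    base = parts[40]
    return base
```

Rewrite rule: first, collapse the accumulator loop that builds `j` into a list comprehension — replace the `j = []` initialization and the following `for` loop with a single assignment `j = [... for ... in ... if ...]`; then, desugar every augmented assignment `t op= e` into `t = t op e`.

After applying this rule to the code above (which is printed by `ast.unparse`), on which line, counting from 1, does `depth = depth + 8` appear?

3

Transformed code:
def compute(length, j):
    base = (32 == base) + 9
    depth = depth + 8
    j = [depth[base] for length in base if 1 > base]
    j = depth
    base = parts[40]
    return base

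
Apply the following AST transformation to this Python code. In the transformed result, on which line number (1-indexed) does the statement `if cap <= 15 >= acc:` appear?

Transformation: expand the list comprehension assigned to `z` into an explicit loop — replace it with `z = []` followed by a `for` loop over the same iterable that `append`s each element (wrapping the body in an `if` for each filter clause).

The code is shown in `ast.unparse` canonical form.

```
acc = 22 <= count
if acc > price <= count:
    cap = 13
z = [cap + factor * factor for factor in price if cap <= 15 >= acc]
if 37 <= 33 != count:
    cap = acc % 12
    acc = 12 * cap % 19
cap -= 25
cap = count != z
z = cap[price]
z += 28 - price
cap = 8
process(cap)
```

Transformed code:
acc = 22 <= count
if acc > price <= count:
    cap = 13
z = []
for factor in price:
    if cap <= 15 >= acc:
        z.append(cap + factor * factor)
if 37 <= 33 != count:
    cap = acc % 12
    acc = 12 * cap % 19
cap -= 25
cap = count != z
z = cap[price]
z += 28 - price
cap = 8
process(cap)

6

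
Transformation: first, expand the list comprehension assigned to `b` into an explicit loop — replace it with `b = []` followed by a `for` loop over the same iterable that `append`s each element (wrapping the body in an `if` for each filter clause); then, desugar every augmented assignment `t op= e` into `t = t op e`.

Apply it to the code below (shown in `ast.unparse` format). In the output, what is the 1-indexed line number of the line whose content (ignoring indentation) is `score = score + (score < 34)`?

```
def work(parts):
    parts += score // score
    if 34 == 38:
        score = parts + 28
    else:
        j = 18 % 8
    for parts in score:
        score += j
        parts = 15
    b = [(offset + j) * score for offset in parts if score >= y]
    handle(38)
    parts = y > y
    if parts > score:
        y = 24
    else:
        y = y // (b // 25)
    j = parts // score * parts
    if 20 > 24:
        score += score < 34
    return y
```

Transformed code:
def work(parts):
    parts = parts + score // score
    if 34 == 38:
        score = parts + 28
    else:
        j = 18 % 8
    for parts in score:
        score = score + j
        parts = 15
    b = []
    for offset in parts:
        if score >= y:
            b.append((offset + j) * score)
    handle(38)
    parts = y > y
    if parts > score:
        y = 24
    else:
        y = y // (b // 25)
    j = parts // score * parts
    if 20 > 24:
        score = score + (score < 34)
    return y

22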